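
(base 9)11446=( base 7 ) 31215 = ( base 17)1986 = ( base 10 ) 7656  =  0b1110111101000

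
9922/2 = 4961 = 4961.00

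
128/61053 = 128/61053 = 0.00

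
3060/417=1020/139  =  7.34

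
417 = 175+242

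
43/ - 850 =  - 43/850 = - 0.05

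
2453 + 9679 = 12132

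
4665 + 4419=9084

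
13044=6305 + 6739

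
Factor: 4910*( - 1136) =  - 2^5*5^1*71^1*491^1 = - 5577760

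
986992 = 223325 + 763667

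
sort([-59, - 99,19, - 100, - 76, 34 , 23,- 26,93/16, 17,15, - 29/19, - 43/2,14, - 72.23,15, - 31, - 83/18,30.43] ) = [ - 100, - 99, - 76, - 72.23,-59, - 31, - 26,-43/2,-83/18, - 29/19,93/16,14,15,15,17, 19,23, 30.43,34]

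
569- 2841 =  -2272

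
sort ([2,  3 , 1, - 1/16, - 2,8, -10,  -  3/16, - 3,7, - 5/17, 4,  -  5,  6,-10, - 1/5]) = [ - 10,-10, - 5,-3, - 2, -5/17,- 1/5, - 3/16, - 1/16, 1,2, 3, 4,  6 , 7, 8]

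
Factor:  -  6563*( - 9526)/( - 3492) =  - 31259569/1746 = - 2^(  -  1) * 3^( - 2)*11^1*97^(-1)*433^1*6563^1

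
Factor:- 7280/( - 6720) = 2^( - 2 )*3^(  -  1 )*13^1 =13/12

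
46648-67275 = -20627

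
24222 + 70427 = 94649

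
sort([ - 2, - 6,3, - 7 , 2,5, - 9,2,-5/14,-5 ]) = [  -  9, - 7, - 6, - 5, - 2, - 5/14,2, 2, 3,  5] 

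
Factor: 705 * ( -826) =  - 582330 = - 2^1 *3^1 * 5^1*7^1*47^1*59^1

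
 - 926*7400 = - 6852400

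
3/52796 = 3/52796 = 0.00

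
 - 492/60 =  - 41/5= -8.20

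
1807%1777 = 30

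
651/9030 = 31/430 = 0.07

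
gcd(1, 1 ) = 1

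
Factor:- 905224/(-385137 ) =2^3*3^( - 2 ) * 42793^( - 1 )*113153^1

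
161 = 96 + 65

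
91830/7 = 13118+4/7 = 13118.57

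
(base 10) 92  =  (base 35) 2M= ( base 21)48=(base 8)134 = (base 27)3b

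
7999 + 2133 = 10132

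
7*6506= 45542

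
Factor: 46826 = 2^1*13^1*1801^1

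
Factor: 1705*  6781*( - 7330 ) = - 2^1 * 5^2*11^1*31^1*733^1*6781^1 =- 84746564650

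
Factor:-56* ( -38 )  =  2^4* 7^1*19^1 = 2128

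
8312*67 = 556904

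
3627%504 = 99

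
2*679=1358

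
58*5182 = 300556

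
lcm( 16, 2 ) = 16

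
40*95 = 3800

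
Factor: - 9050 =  - 2^1*5^2*181^1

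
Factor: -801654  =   - 2^1*3^1*7^1  *19087^1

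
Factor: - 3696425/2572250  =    -  2^( - 1 )*5^( - 1)*199^1 * 743^1*10289^ ( - 1 ) = -  147857/102890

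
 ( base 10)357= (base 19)IF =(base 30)br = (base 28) CL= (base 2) 101100101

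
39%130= 39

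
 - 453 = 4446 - 4899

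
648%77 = 32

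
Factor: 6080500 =2^2*5^3*12161^1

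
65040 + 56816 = 121856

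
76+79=155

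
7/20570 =7/20570 = 0.00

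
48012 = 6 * 8002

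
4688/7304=586/913= 0.64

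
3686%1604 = 478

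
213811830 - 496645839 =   -  282834009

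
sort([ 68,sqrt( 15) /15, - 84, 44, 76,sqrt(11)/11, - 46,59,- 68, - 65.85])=[ - 84, - 68 , - 65.85,-46,sqrt ( 15) /15, sqrt ( 11)/11,44,59, 68,76]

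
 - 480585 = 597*(  -  805)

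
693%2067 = 693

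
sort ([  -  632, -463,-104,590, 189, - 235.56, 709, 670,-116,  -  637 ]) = [ - 637, - 632, - 463, - 235.56,  -  116, - 104,189,  590,  670, 709 ] 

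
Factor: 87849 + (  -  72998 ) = 14851^1 = 14851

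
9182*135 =1239570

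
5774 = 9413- 3639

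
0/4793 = 0 =0.00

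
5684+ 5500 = 11184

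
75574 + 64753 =140327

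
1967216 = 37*53168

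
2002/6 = 333 + 2/3 = 333.67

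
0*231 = 0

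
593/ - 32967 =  - 1 + 32374/32967 = - 0.02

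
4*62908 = 251632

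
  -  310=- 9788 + 9478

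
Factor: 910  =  2^1*5^1*7^1 * 13^1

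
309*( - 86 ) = -26574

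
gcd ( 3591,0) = 3591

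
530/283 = 530/283 = 1.87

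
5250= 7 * 750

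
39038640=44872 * 870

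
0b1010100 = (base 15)59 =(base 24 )3c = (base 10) 84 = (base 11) 77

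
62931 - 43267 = 19664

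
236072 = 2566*92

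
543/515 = 1 + 28/515 = 1.05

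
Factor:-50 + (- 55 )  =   - 3^1*5^1*7^1= - 105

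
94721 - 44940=49781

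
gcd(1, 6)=1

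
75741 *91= 6892431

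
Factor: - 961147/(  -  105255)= 3^( - 2 )*5^( - 1)*11^1*23^1 * 29^1*131^1*2339^ ( - 1)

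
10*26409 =264090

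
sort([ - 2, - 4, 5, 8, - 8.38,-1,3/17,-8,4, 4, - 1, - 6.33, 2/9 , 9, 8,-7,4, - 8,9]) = [ - 8.38, - 8, - 8, - 7,-6.33, -4, - 2, - 1 , - 1, 3/17, 2/9, 4,4,4, 5, 8, 8, 9, 9 ] 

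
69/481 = 69/481 = 0.14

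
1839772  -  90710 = 1749062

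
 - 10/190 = -1/19 =- 0.05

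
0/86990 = 0= 0.00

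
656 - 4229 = - 3573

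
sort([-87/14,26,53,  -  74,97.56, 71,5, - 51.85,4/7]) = [ - 74 , - 51.85,  -  87/14, 4/7, 5, 26, 53,  71,97.56 ] 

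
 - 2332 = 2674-5006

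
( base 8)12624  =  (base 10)5524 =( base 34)4qg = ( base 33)52d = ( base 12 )3244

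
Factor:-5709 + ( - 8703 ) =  -2^2* 3^1*1201^1 = -14412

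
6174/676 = 3087/338  =  9.13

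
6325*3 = 18975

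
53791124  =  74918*718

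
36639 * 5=183195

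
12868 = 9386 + 3482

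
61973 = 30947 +31026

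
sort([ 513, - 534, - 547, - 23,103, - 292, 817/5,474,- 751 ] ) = [-751,  -  547, - 534, - 292, - 23, 103, 817/5, 474, 513]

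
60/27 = 2 + 2/9= 2.22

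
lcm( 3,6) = 6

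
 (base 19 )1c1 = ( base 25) NF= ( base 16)24e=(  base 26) MI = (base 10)590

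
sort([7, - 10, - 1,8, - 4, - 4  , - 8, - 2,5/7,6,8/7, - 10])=[ - 10,-10, - 8, - 4, - 4, - 2, - 1,5/7,8/7,  6,7,8 ] 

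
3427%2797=630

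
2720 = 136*20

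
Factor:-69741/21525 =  - 81/25 = - 3^4 * 5^( - 2 )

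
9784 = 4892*2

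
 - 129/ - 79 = 129/79 = 1.63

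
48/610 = 24/305=   0.08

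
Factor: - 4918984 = - 2^3*7^1 * 17^1*5167^1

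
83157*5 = 415785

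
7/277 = 7/277 = 0.03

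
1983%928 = 127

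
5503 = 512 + 4991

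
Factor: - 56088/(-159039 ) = 152/431 = 2^3*19^1*431^(-1)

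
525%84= 21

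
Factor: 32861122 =2^1 * 7^1*293^1  *8011^1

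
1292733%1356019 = 1292733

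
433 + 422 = 855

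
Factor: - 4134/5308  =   - 2067/2654 = - 2^( - 1 ) * 3^1*13^1*53^1*1327^ ( - 1)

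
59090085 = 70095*843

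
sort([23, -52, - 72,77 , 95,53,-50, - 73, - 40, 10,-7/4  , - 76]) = [ - 76  ,-73, - 72, - 52, - 50, - 40, - 7/4,  10, 23, 53, 77, 95]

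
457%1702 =457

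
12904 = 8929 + 3975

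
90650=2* 45325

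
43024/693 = 43024/693 = 62.08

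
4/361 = 4/361 = 0.01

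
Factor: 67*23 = 23^1*67^1= 1541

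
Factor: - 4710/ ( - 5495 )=2^1*3^1 * 7^(-1)=6/7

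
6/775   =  6/775 = 0.01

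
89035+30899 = 119934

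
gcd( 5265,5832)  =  81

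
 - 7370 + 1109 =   -  6261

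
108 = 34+74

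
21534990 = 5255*4098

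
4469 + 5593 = 10062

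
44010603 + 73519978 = 117530581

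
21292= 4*5323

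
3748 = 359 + 3389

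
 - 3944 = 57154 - 61098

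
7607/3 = 2535+2/3  =  2535.67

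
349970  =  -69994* ( - 5 ) 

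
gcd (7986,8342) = 2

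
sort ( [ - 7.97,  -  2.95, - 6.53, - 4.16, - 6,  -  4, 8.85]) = [ - 7.97, - 6.53, - 6,-4.16,  -  4, - 2.95,8.85]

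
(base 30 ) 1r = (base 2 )111001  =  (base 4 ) 321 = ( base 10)57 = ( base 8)71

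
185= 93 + 92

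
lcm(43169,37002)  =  259014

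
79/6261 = 79/6261 = 0.01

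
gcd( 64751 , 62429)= 1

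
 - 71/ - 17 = 4+3/17=4.18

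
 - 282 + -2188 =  - 2470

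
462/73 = 462/73 = 6.33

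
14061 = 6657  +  7404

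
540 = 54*10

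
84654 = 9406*9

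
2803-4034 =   -  1231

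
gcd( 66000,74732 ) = 4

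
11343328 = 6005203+5338125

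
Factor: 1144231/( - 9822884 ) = -2^( - 2)*11^1*83^(-1)*29587^( - 1 )*104021^1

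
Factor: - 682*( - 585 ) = 398970 = 2^1*3^2*5^1*11^1*13^1*31^1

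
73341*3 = 220023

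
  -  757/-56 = 13 + 29/56 = 13.52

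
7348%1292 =888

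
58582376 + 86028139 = 144610515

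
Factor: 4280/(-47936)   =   - 2^(- 3)*5^1*7^(-1) = - 5/56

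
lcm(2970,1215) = 26730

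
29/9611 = 29/9611=0.00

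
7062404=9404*751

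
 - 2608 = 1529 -4137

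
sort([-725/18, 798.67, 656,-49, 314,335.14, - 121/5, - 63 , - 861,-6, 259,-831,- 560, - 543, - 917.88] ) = [ - 917.88,-861, - 831,-560, - 543, -63,-49, - 725/18, - 121/5,-6, 259,314,335.14,656,798.67]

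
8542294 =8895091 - 352797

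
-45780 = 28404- 74184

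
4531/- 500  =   - 4531/500 = - 9.06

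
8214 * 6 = 49284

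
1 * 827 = 827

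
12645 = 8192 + 4453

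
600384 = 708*848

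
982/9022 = 491/4511 = 0.11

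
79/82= 79/82 = 0.96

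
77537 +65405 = 142942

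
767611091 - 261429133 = 506181958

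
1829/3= 1829/3 = 609.67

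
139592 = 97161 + 42431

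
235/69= 235/69 = 3.41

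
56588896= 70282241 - 13693345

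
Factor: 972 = 2^2*3^5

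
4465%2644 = 1821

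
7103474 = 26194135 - 19090661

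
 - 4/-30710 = 2/15355 = 0.00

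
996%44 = 28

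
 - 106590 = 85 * ( - 1254 ) 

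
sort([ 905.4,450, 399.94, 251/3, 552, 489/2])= [251/3, 489/2, 399.94, 450, 552, 905.4] 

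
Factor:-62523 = -3^2*6947^1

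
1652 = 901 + 751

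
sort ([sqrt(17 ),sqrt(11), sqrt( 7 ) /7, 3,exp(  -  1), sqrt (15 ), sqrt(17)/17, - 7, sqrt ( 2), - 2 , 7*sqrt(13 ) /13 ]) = [-7, - 2,  sqrt( 17) /17,exp( - 1),sqrt( 7) /7,sqrt( 2 ), 7*sqrt (13) /13, 3, sqrt(11 ),  sqrt( 15 ), sqrt( 17 )]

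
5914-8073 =- 2159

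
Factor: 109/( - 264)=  - 2^( - 3)*3^(  -  1 )*11^(-1 )*109^1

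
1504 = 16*94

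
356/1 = 356 =356.00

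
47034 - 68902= -21868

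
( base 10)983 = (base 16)3d7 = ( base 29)14Q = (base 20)293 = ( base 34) SV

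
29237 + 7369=36606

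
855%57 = 0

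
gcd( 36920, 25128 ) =8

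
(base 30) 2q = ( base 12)72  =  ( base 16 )56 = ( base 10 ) 86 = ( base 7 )152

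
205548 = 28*7341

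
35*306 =10710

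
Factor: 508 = 2^2 * 127^1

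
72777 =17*4281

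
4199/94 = 4199/94 = 44.67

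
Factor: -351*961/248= -10881/8 = - 2^( -3 )*3^3*13^1*31^1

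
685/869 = 685/869 =0.79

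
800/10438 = 400/5219  =  0.08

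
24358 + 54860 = 79218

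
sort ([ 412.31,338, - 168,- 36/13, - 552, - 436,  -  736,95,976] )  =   [ - 736, -552, - 436, - 168, - 36/13,95 , 338, 412.31, 976 ] 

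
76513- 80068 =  - 3555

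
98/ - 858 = -49/429 = - 0.11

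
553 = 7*79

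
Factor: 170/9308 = 85/4654 = 2^( - 1 )*5^1*13^( - 1) * 17^1 * 179^ ( - 1 )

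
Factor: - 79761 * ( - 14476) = 2^2*3^1 *7^1*11^2 * 47^1* 2417^1 =1154620236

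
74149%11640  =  4309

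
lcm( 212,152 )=8056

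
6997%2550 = 1897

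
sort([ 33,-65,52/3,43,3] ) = [-65, 3, 52/3,33,43]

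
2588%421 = 62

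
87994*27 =2375838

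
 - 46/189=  - 1 + 143/189 = -  0.24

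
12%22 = 12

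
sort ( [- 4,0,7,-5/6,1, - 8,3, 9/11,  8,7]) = [  -  8,  -  4, - 5/6, 0, 9/11,1,3 , 7,7, 8 ] 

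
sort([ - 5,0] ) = [ - 5 , 0]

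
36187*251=9082937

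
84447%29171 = 26105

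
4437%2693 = 1744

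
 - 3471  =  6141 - 9612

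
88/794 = 44/397 = 0.11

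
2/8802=1/4401 = 0.00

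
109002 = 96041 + 12961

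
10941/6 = 3647/2 =1823.50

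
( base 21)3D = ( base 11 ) 6A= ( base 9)84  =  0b1001100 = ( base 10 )76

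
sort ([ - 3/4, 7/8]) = [ - 3/4,  7/8]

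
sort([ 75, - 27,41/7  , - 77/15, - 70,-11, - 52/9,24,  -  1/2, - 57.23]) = [ - 70, - 57.23, - 27, - 11, - 52/9, - 77/15,  -  1/2, 41/7 , 24  ,  75 ]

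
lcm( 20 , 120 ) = 120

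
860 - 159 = 701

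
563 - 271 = 292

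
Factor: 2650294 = 2^1*877^1*1511^1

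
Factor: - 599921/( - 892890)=2^( - 1 )*3^( - 3 )*5^ ( - 1 )*7^1*3307^ ( - 1 )*85703^1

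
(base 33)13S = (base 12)854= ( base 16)4c0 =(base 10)1216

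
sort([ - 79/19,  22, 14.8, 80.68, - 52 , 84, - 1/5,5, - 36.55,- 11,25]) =[ -52,-36.55, - 11,-79/19, -1/5,  5, 14.8, 22, 25,  80.68, 84 ]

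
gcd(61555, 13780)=65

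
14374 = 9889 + 4485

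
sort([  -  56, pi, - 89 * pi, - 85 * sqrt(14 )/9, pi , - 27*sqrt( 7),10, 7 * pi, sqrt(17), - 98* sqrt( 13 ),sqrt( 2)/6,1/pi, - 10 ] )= [  -  98 *sqrt( 13), - 89*pi, - 27*sqrt(7), - 56,  -  85 * sqrt(14)/9, - 10,sqrt( 2)/6, 1/pi,pi,pi, sqrt ( 17), 10,7*pi] 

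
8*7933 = 63464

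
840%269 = 33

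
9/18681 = 3/6227 = 0.00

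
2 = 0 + 2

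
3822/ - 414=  - 10 + 53/69 = - 9.23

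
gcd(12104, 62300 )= 356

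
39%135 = 39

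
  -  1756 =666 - 2422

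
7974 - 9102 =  - 1128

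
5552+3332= 8884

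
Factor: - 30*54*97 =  - 157140 = -2^2 * 3^4*5^1 * 97^1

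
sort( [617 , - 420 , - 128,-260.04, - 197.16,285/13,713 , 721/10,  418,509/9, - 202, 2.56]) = [ - 420, - 260.04, - 202, - 197.16,- 128 , 2.56 , 285/13,509/9 , 721/10, 418 , 617,713]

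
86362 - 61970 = 24392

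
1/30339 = 1/30339 = 0.00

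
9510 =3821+5689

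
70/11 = 70/11  =  6.36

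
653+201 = 854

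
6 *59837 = 359022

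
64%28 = 8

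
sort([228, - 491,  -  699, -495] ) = [ - 699, - 495, - 491,228 ]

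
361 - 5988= - 5627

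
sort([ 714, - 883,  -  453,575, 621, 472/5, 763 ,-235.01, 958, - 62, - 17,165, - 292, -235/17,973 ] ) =[- 883,-453,-292,- 235.01, - 62,- 17, - 235/17, 472/5 , 165, 575,621, 714,763, 958,  973]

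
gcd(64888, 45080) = 8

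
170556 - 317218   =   - 146662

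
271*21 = 5691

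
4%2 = 0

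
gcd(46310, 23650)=110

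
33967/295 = 33967/295 =115.14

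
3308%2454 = 854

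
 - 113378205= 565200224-678578429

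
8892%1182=618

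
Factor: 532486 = 2^1 * 443^1 * 601^1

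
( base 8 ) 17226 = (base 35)6dp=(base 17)1a1a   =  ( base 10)7830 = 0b1111010010110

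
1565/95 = 16+9/19 = 16.47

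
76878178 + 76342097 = 153220275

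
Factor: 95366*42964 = 2^3*23^1*41^1*467^1*1163^1 = 4097304824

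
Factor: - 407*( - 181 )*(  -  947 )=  - 11^1*37^1 *181^1*947^1 = - 69762649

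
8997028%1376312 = 739156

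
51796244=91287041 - 39490797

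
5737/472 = 5737/472  =  12.15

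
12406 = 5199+7207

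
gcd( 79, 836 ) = 1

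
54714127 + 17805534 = 72519661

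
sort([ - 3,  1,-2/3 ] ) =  [ - 3 , - 2/3, 1 ]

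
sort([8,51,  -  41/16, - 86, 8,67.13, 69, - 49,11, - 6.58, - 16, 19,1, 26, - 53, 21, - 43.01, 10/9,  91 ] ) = [ -86, - 53,-49, - 43.01,-16,  -  6.58, - 41/16 , 1,10/9,8 , 8, 11, 19,  21, 26, 51, 67.13 , 69 , 91] 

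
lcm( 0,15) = 0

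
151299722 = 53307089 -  - 97992633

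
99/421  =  99/421 =0.24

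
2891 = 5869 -2978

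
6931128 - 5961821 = 969307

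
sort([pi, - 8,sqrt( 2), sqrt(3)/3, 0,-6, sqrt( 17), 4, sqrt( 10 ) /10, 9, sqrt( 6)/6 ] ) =[-8,-6,0, sqrt( 10)/10,sqrt(6 )/6, sqrt( 3) /3,  sqrt(2 ), pi, 4, sqrt( 17),9]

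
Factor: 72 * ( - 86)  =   - 2^4*3^2* 43^1=- 6192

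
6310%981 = 424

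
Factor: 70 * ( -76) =-2^3*5^1*7^1*19^1 = -5320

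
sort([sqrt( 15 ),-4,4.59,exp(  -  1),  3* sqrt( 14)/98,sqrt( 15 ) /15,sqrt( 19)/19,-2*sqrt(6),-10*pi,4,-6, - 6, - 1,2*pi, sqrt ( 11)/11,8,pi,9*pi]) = [-10*pi, -6,-6,  -  2*sqrt(6) , - 4, - 1, 3*sqrt( 14 )/98, sqrt( 19)/19,sqrt( 15)/15,sqrt( 11)/11,exp(  -  1), pi,sqrt( 15),4,4.59, 2*pi  ,  8,9 *pi] 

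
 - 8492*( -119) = 1010548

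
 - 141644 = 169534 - 311178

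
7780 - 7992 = -212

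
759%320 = 119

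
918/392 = 2 + 67/196 = 2.34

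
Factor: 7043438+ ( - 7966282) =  - 2^2*  13^1*17747^1 =-  922844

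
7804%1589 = 1448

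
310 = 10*31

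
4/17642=2/8821= 0.00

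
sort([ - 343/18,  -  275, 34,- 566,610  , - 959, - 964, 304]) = [-964, -959, - 566,  -  275, - 343/18,34,304,610 ]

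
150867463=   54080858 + 96786605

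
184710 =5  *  36942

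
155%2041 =155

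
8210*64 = 525440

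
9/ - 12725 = -9/12725 = - 0.00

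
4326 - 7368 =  - 3042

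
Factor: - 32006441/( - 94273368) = 2^( - 3) * 3^( - 1 )*7^ ( - 1) * 73^( - 1)*293^1 * 313^1*349^1*7687^ ( - 1)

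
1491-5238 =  - 3747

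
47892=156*307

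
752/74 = 10 + 6/37 = 10.16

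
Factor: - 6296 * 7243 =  - 45601928 =- 2^3*787^1*7243^1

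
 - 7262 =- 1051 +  - 6211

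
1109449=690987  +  418462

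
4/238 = 2/119  =  0.02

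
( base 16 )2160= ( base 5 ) 233134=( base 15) 27e9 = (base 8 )20540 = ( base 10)8544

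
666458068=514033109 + 152424959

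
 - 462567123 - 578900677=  - 1041467800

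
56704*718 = 40713472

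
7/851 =7/851 = 0.01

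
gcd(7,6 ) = 1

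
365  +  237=602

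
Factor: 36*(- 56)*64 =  - 129024 = - 2^11*3^2 * 7^1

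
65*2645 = 171925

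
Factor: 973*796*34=26333272 = 2^3*7^1*17^1*139^1*199^1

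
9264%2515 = 1719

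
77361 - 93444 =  - 16083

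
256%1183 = 256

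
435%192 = 51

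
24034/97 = 24034/97 = 247.77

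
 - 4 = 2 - 6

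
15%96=15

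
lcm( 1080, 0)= 0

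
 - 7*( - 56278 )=393946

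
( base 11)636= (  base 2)1011111101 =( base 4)23331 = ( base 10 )765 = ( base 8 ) 1375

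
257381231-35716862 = 221664369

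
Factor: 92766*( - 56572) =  - 5247958152 = - 2^3*3^1*14143^1 *15461^1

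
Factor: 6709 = 6709^1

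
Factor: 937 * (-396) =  - 371052  =  -2^2 * 3^2*11^1*937^1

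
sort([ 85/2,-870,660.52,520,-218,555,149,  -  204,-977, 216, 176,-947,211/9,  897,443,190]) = [-977,-947 , - 870, -218,-204,211/9,85/2,149  ,  176,190, 216,443,520 , 555,660.52,897 ] 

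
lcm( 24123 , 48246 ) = 48246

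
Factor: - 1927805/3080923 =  - 5^1*11^1*317^( - 1)*9719^( - 1 )* 35051^1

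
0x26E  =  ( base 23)141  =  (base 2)1001101110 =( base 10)622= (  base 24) 11M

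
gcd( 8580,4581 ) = 3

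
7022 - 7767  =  - 745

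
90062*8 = 720496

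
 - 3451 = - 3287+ - 164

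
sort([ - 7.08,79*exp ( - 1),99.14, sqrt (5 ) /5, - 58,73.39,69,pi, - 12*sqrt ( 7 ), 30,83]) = [ - 58,-12 *sqrt( 7) , - 7.08, sqrt( 5 )/5,pi, 79*exp(  -  1 ),30,69,73.39,83,99.14 ]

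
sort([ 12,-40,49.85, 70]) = [-40, 12,49.85,70]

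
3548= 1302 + 2246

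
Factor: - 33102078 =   -  2^1*3^1*5517013^1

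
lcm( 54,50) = 1350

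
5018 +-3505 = 1513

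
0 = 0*( - 30 ) 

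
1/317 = 1/317 = 0.00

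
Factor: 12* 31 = 372 = 2^2 * 3^1*31^1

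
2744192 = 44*62368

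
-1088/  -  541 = 2 + 6/541 = 2.01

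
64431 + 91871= 156302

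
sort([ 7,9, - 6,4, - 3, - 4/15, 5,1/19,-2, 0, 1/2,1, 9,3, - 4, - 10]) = [ - 10,-6, - 4, - 3, - 2, - 4/15, 0 , 1/19,1/2, 1,3,  4,5,7,9,  9 ]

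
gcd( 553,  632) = 79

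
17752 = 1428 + 16324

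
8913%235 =218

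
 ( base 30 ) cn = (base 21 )I5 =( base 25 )F8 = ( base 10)383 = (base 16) 17F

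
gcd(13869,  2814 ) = 201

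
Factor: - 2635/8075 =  - 31/95 = -5^(  -  1 )*19^ ( - 1 )*31^1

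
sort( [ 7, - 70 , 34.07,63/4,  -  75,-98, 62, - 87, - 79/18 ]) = [-98, - 87, - 75,-70,- 79/18,7,63/4, 34.07,62]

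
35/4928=5/704 = 0.01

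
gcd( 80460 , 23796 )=36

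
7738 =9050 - 1312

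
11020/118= 93 + 23/59 =93.39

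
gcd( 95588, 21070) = 2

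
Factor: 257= 257^1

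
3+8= 11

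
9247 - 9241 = 6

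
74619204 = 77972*957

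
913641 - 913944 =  - 303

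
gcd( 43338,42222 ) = 186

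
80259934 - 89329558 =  - 9069624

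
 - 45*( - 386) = 17370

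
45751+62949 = 108700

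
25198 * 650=16378700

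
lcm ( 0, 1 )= 0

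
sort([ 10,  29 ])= [10,29 ] 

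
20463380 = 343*59660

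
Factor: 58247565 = 3^1*5^1* 3883171^1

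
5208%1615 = 363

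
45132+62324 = 107456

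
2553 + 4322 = 6875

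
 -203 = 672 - 875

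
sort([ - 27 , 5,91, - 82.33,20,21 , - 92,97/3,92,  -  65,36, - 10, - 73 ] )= [ - 92,-82.33,  -  73, - 65, - 27  , - 10, 5,20,21,97/3, 36, 91, 92 ] 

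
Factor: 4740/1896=2^( - 1)*5^1 = 5/2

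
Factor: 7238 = 2^1*7^1*11^1*47^1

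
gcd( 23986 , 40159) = 1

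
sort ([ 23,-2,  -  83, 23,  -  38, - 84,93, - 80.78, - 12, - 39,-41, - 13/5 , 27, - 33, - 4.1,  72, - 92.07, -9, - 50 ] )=[ - 92.07,  -  84, - 83 , - 80.78, - 50, - 41, - 39, - 38, - 33,  -  12, - 9, - 4.1, - 13/5,-2,23,23, 27,72, 93]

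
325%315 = 10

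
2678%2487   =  191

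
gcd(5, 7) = 1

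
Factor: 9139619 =107^1*229^1 * 373^1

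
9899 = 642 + 9257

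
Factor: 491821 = 11^1*44711^1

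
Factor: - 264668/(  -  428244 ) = 521/843 = 3^( - 1)*281^( - 1 )*521^1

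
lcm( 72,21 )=504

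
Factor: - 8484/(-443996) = 3^1*157^(  -  1) = 3/157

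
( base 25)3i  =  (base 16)5d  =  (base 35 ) 2N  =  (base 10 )93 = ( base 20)4D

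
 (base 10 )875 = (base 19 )281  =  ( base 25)1a0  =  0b1101101011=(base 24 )1cb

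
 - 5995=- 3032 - 2963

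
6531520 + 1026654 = 7558174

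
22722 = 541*42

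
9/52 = 9/52 = 0.17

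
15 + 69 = 84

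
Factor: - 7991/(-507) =3^( - 1)*13^( - 2)*61^1*131^1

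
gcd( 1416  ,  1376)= 8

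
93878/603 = 93878/603= 155.68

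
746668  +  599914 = 1346582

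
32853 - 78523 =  - 45670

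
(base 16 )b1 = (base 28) 69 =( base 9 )216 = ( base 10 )177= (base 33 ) 5C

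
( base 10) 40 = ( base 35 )15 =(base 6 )104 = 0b101000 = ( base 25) 1f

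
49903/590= 84 + 343/590 = 84.58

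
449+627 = 1076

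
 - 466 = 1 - 467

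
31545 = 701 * 45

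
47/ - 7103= - 1 + 7056/7103 = -0.01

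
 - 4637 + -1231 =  - 5868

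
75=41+34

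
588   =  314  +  274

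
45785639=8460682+37324957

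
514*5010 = 2575140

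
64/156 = 16/39= 0.41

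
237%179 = 58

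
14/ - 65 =- 14/65=- 0.22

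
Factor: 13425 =3^1*5^2*179^1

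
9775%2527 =2194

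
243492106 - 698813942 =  - 455321836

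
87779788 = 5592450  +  82187338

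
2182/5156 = 1091/2578 =0.42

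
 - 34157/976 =  -  34157/976 = - 35.00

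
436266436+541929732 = 978196168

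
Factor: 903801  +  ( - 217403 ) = 686398=2^1*343199^1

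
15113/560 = 26 + 79/80 = 26.99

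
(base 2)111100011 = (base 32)f3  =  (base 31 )FI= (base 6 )2123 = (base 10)483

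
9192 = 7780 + 1412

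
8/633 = 8/633 =0.01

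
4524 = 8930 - 4406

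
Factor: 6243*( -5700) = - 35585100 = -2^2*3^2*5^2 *19^1*2081^1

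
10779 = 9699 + 1080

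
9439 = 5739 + 3700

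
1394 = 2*697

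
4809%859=514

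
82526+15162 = 97688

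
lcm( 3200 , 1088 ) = 54400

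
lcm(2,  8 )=8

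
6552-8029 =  - 1477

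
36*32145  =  1157220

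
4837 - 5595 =  -  758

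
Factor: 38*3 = 114 = 2^1*3^1*19^1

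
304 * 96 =29184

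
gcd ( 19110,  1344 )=42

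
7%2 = 1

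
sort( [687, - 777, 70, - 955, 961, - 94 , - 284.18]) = [ - 955, - 777 , - 284.18,-94, 70,687, 961] 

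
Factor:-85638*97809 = -8376167142= - 2^1*3^2*7^1*2039^1*32603^1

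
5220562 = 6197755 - 977193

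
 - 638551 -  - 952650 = 314099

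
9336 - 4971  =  4365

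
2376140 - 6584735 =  - 4208595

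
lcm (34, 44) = 748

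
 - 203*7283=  - 1478449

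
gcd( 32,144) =16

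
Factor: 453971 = 7^1 *64853^1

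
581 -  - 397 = 978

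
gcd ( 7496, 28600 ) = 8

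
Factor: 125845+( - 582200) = -5^1* 107^1*853^1 = -456355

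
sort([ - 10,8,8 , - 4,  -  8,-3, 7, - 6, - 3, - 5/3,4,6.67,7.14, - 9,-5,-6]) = [ - 10,-9,-8, - 6,- 6, - 5, - 4, - 3, - 3, - 5/3,4, 6.67 , 7, 7.14, 8,8 ]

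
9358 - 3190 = 6168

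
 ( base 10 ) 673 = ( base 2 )1010100001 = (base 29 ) n6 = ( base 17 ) 25A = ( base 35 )J8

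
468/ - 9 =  - 52/1=-  52.00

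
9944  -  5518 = 4426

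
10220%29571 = 10220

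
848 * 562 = 476576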